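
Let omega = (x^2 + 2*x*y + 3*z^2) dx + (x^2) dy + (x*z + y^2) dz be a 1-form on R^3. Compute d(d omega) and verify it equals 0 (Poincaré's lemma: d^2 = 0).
d(d omega) = 0

Step 1: d omega = sum_{i<j} (∂f_j/∂x_i - ∂f_i/∂x_j) dx_i ∧ dx_j:
  coeff of dx ∧ dy: 0
  coeff of dx ∧ dz: -5*z
  coeff of dy ∧ dz: 2*y
Step 2: Apply d again to each 2-form coefficient. The only possible 3-form in R^3 is dx ∧ dy ∧ dz, with coefficient
  ∂(coeff of dy∧dz)/∂x - ∂(coeff of dx∧dz)/∂y + ∂(coeff of dx∧dy)/∂z
  = ∂/∂x (2*y) - ∂/∂y (-5*z) + ∂/∂z (0).
Each of these terms simplifies to sums of mixed partials that cancel in pairs. The result is 0 (by equality of mixed partials for smooth functions — Schwarz / Clairaut).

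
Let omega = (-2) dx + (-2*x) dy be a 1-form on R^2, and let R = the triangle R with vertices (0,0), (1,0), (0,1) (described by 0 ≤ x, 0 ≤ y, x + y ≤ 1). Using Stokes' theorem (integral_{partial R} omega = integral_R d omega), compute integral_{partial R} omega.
integral_(partial R) omega = -1

Stokes: integral_partial_R omega = integral_R d omega with d omega = (∂Q/∂x - ∂P/∂y) dx ∧ dy.
  ∂Q/∂x = -2
  ∂P/∂y = 0
  integrand = ∂Q/∂x - ∂P/∂y = -2.
Integrating over R: integral_0^1 integral_0^{1-x} (-2) dy dx = -1.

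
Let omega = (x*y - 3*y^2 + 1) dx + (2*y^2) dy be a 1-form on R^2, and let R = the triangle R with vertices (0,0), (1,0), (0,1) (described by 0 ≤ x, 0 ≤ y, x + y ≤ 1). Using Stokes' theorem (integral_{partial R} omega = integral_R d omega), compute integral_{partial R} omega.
integral_(partial R) omega = 5/6

Stokes: integral_partial_R omega = integral_R d omega with d omega = (∂Q/∂x - ∂P/∂y) dx ∧ dy.
  ∂Q/∂x = 0
  ∂P/∂y = x - 6*y
  integrand = ∂Q/∂x - ∂P/∂y = -x + 6*y.
Integrating over R: integral_0^1 integral_0^{1-x} (-x + 6*y) dy dx = 5/6.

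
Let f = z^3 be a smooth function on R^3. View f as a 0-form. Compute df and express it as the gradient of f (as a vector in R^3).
df = (0) dx + (0) dy + (3*z^2) dz; grad f = (0, 0, 3*z^2)

For a 0-form f, d f = (∂f/∂x) dx + (∂f/∂y) dy + (∂f/∂z) dz. The components of the vector representation are exactly the entries of grad f in Cartesian coordinates:
  ∂f/∂x = 0
  ∂f/∂y = 0
  ∂f/∂z = 3*z^2.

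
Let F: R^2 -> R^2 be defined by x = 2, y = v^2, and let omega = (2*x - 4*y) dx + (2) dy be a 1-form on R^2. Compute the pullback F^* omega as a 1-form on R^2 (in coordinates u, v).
F^* omega = (4*v) dv

Using F^*(f dg) = (f ∘ F) d(g ∘ F), substitute each coordinate x_i by F_i(u, v) in f_i, and replace dx_i by d F_i = (∂F_i/∂u) du + (∂F_i/∂v) dv.
  For the x component: f_1(F) = 4 - 4*v^2; d F_1 = (0) du + (0) dv
  For the y component: f_2(F) = 2; d F_2 = (0) du + (2*v) dv
Combining and collecting du, dv coefficients:
  coeff of du: 0
  coeff of dv: 4*v
F^* omega = (4*v) dv.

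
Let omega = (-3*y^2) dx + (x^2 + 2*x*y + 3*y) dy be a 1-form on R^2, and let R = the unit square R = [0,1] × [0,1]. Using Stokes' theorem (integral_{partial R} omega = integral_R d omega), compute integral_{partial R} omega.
integral_(partial R) omega = 5

Stokes: integral_partial_R omega = integral_R d omega with d omega = (∂Q/∂x - ∂P/∂y) dx ∧ dy.
  ∂Q/∂x = 2*x + 2*y
  ∂P/∂y = -6*y
  integrand = ∂Q/∂x - ∂P/∂y = 2*x + 8*y.
Integrating over R: integral_0^1 integral_0^1 (2*x + 8*y) dx dy = 5.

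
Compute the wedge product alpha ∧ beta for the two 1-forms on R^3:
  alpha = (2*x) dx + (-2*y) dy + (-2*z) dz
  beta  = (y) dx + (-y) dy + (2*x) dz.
alpha ∧ beta = (2*y*(-x + y)) dx ∧ dy + (4*x^2 + 2*y*z) dx ∧ dz + (-2*y*(2*x + z)) dy ∧ dz

Distribute the wedge, using dx_i ∧ dx_j = -dx_j ∧ dx_i and dx_i ∧ dx_i = 0. For each pair (i, j) with i < j, the coefficient of dx_i ∧ dx_j in alpha ∧ beta is (alpha_i * beta_j - alpha_j * beta_i). Collecting: alpha ∧ beta = (2*y*(-x + y)) dx ∧ dy + (4*x^2 + 2*y*z) dx ∧ dz + (-2*y*(2*x + z)) dy ∧ dz.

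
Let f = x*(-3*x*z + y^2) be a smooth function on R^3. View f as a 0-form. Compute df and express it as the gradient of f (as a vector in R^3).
df = (-6*x*z + y^2) dx + (2*x*y) dy + (-3*x^2) dz; grad f = (-6*x*z + y^2, 2*x*y, -3*x^2)

For a 0-form f, d f = (∂f/∂x) dx + (∂f/∂y) dy + (∂f/∂z) dz. The components of the vector representation are exactly the entries of grad f in Cartesian coordinates:
  ∂f/∂x = -6*x*z + y^2
  ∂f/∂y = 2*x*y
  ∂f/∂z = -3*x^2.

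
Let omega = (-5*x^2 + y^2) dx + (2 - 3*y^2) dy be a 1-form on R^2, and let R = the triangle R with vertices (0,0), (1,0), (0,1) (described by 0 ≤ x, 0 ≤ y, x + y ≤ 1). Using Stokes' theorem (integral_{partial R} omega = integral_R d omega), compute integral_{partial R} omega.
integral_(partial R) omega = -1/3

Stokes: integral_partial_R omega = integral_R d omega with d omega = (∂Q/∂x - ∂P/∂y) dx ∧ dy.
  ∂Q/∂x = 0
  ∂P/∂y = 2*y
  integrand = ∂Q/∂x - ∂P/∂y = -2*y.
Integrating over R: integral_0^1 integral_0^{1-x} (-2*y) dy dx = -1/3.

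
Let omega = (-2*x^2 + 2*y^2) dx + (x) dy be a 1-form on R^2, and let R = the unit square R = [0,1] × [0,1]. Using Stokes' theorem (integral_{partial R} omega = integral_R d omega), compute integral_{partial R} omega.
integral_(partial R) omega = -1

Stokes: integral_partial_R omega = integral_R d omega with d omega = (∂Q/∂x - ∂P/∂y) dx ∧ dy.
  ∂Q/∂x = 1
  ∂P/∂y = 4*y
  integrand = ∂Q/∂x - ∂P/∂y = 1 - 4*y.
Integrating over R: integral_0^1 integral_0^1 (1 - 4*y) dx dy = -1.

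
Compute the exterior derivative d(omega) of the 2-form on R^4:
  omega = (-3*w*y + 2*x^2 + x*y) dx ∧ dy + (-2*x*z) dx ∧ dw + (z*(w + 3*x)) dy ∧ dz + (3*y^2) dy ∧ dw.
d(omega) = (-3*y) dx ∧ dy ∧ dw + (2*x) dx ∧ dz ∧ dw + (3*z) dx ∧ dy ∧ dz + (z) dy ∧ dz ∧ dw

For a 2-form omega = sum_{i<j} g_{ij} dx_i ∧ dx_j, the exterior derivative is
  d(omega) = sum_{i<j} d(g_{ij}) ∧ dx_i ∧ dx_j = sum_{i<j, k} (∂g_{ij}/∂x_k) dx_k ∧ dx_i ∧ dx_j.
Expand each term, using dx_k ∧ dx_i ∧ dx_j = sgn(permutation) dx_{(a)} ∧ dx_{(b)} ∧ dx_{(c)} with (a < b < c) sorted:
  d(-3*w*y + 2*x^2 + x*y) includes (∂/∂w)(-3*w*y + 2*x^2 + x*y) dw = (-3*y) dw, which multiplied by dx ∧ dy gives (-3*y) dx ∧ dy ∧ dw
  d(-2*x*z) includes (∂/∂z)(-2*x*z) dz = (-2*x) dz, which multiplied by dx ∧ dw gives (2*x) dx ∧ dz ∧ dw
  d(z*(w + 3*x)) includes (∂/∂x)(z*(w + 3*x)) dx = (3*z) dx, which multiplied by dy ∧ dz gives (3*z) dx ∧ dy ∧ dz
  d(z*(w + 3*x)) includes (∂/∂w)(z*(w + 3*x)) dw = (z) dw, which multiplied by dy ∧ dz gives (z) dy ∧ dz ∧ dw
Collecting like 3-forms: d(omega) = (-3*y) dx ∧ dy ∧ dw + (2*x) dx ∧ dz ∧ dw + (3*z) dx ∧ dy ∧ dz + (z) dy ∧ dz ∧ dw.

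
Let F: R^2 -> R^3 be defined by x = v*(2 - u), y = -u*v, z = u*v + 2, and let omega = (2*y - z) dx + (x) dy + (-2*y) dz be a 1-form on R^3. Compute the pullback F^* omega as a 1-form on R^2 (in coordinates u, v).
F^* omega = (2*v*(3*u*v - v + 1)) du + (6*u^2*v - 8*u*v + 2*u - 4) dv

Using F^*(f dg) = (f ∘ F) d(g ∘ F), substitute each coordinate x_i by F_i(u, v) in f_i, and replace dx_i by d F_i = (∂F_i/∂u) du + (∂F_i/∂v) dv.
  For the x component: f_1(F) = -3*u*v - 2; d F_1 = (-v) du + (2 - u) dv
  For the y component: f_2(F) = v*(2 - u); d F_2 = (-v) du + (-u) dv
  For the z component: f_3(F) = 2*u*v; d F_3 = (v) du + (u) dv
Combining and collecting du, dv coefficients:
  coeff of du: 2*v*(3*u*v - v + 1)
  coeff of dv: 6*u^2*v - 8*u*v + 2*u - 4
F^* omega = (2*v*(3*u*v - v + 1)) du + (6*u^2*v - 8*u*v + 2*u - 4) dv.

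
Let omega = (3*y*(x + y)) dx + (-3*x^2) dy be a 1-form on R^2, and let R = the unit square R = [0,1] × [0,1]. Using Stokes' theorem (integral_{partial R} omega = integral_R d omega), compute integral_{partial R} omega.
integral_(partial R) omega = -15/2

Stokes: integral_partial_R omega = integral_R d omega with d omega = (∂Q/∂x - ∂P/∂y) dx ∧ dy.
  ∂Q/∂x = -6*x
  ∂P/∂y = 3*x + 6*y
  integrand = ∂Q/∂x - ∂P/∂y = -9*x - 6*y.
Integrating over R: integral_0^1 integral_0^1 (-9*x - 6*y) dx dy = -15/2.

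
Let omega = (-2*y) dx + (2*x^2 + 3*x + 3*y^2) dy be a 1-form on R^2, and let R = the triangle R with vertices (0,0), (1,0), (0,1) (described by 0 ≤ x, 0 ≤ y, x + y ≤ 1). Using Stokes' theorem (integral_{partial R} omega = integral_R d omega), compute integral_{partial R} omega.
integral_(partial R) omega = 19/6

Stokes: integral_partial_R omega = integral_R d omega with d omega = (∂Q/∂x - ∂P/∂y) dx ∧ dy.
  ∂Q/∂x = 4*x + 3
  ∂P/∂y = -2
  integrand = ∂Q/∂x - ∂P/∂y = 4*x + 5.
Integrating over R: integral_0^1 integral_0^{1-x} (4*x + 5) dy dx = 19/6.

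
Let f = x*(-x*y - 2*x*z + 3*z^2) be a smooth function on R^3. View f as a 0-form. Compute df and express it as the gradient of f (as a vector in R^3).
df = (-2*x*y - 4*x*z + 3*z^2) dx + (-x^2) dy + (2*x*(-x + 3*z)) dz; grad f = (-2*x*y - 4*x*z + 3*z^2, -x^2, 2*x*(-x + 3*z))

For a 0-form f, d f = (∂f/∂x) dx + (∂f/∂y) dy + (∂f/∂z) dz. The components of the vector representation are exactly the entries of grad f in Cartesian coordinates:
  ∂f/∂x = -2*x*y - 4*x*z + 3*z^2
  ∂f/∂y = -x^2
  ∂f/∂z = 2*x*(-x + 3*z).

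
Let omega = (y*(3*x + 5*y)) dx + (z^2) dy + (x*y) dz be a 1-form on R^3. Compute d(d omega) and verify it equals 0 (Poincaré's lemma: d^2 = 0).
d(d omega) = 0

Step 1: d omega = sum_{i<j} (∂f_j/∂x_i - ∂f_i/∂x_j) dx_i ∧ dx_j:
  coeff of dx ∧ dy: -3*x - 10*y
  coeff of dx ∧ dz: y
  coeff of dy ∧ dz: x - 2*z
Step 2: Apply d again to each 2-form coefficient. The only possible 3-form in R^3 is dx ∧ dy ∧ dz, with coefficient
  ∂(coeff of dy∧dz)/∂x - ∂(coeff of dx∧dz)/∂y + ∂(coeff of dx∧dy)/∂z
  = ∂/∂x (x - 2*z) - ∂/∂y (y) + ∂/∂z (-3*x - 10*y).
Each of these terms simplifies to sums of mixed partials that cancel in pairs. The result is 0 (by equality of mixed partials for smooth functions — Schwarz / Clairaut).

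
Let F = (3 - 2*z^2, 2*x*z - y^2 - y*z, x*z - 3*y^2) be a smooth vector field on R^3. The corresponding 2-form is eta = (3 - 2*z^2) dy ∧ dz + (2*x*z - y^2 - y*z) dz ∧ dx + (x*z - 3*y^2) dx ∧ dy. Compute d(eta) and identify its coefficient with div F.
d(eta) = (x - 2*y - z) dx ∧ dy ∧ dz; div F = x - 2*y - z

For a 2-form in R^3 of the form above, applying d gives a 3-form with coefficient ∂P/∂x + ∂Q/∂y + ∂R/∂z:
  ∂P/∂x = 0
  ∂Q/∂y = -2*y - z
  ∂R/∂z = x
Sum = x - 2*y - z, which is exactly div F.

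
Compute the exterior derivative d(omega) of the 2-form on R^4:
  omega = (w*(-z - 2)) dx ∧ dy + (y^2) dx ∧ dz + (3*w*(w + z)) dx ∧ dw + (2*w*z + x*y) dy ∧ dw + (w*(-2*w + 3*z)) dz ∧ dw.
d(omega) = (-w - 2*y) dx ∧ dy ∧ dz + (y - z - 2) dx ∧ dy ∧ dw + (-3*w) dx ∧ dz ∧ dw + (-2*w) dy ∧ dz ∧ dw

For a 2-form omega = sum_{i<j} g_{ij} dx_i ∧ dx_j, the exterior derivative is
  d(omega) = sum_{i<j} d(g_{ij}) ∧ dx_i ∧ dx_j = sum_{i<j, k} (∂g_{ij}/∂x_k) dx_k ∧ dx_i ∧ dx_j.
Expand each term, using dx_k ∧ dx_i ∧ dx_j = sgn(permutation) dx_{(a)} ∧ dx_{(b)} ∧ dx_{(c)} with (a < b < c) sorted:
  d(w*(-z - 2)) includes (∂/∂z)(w*(-z - 2)) dz = (-w) dz, which multiplied by dx ∧ dy gives (-w) dx ∧ dy ∧ dz
  d(w*(-z - 2)) includes (∂/∂w)(w*(-z - 2)) dw = (-z - 2) dw, which multiplied by dx ∧ dy gives (-z - 2) dx ∧ dy ∧ dw
  d(y^2) includes (∂/∂y)(y^2) dy = (2*y) dy, which multiplied by dx ∧ dz gives (-2*y) dx ∧ dy ∧ dz
  d(3*w*(w + z)) includes (∂/∂z)(3*w*(w + z)) dz = (3*w) dz, which multiplied by dx ∧ dw gives (-3*w) dx ∧ dz ∧ dw
  d(2*w*z + x*y) includes (∂/∂x)(2*w*z + x*y) dx = (y) dx, which multiplied by dy ∧ dw gives (y) dx ∧ dy ∧ dw
  d(2*w*z + x*y) includes (∂/∂z)(2*w*z + x*y) dz = (2*w) dz, which multiplied by dy ∧ dw gives (-2*w) dy ∧ dz ∧ dw
Collecting like 3-forms: d(omega) = (-w - 2*y) dx ∧ dy ∧ dz + (y - z - 2) dx ∧ dy ∧ dw + (-3*w) dx ∧ dz ∧ dw + (-2*w) dy ∧ dz ∧ dw.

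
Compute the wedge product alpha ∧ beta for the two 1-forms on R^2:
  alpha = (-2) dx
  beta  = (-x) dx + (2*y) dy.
alpha ∧ beta = (-4*y) dx ∧ dy

Distribute the wedge, using dx_i ∧ dx_j = -dx_j ∧ dx_i and dx_i ∧ dx_i = 0. For each pair (i, j) with i < j, the coefficient of dx_i ∧ dx_j in alpha ∧ beta is (alpha_i * beta_j - alpha_j * beta_i). Collecting: alpha ∧ beta = (-4*y) dx ∧ dy.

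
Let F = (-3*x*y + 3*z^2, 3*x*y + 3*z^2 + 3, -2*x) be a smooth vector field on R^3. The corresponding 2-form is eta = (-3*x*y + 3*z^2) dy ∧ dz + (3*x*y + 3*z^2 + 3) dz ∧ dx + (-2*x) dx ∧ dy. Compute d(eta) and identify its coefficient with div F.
d(eta) = (3*x - 3*y) dx ∧ dy ∧ dz; div F = 3*x - 3*y

For a 2-form in R^3 of the form above, applying d gives a 3-form with coefficient ∂P/∂x + ∂Q/∂y + ∂R/∂z:
  ∂P/∂x = -3*y
  ∂Q/∂y = 3*x
  ∂R/∂z = 0
Sum = 3*x - 3*y, which is exactly div F.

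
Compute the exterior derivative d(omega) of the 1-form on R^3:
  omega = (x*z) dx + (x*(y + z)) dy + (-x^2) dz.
d(omega) = (y + z) dx ∧ dy + (-3*x) dx ∧ dz + (-x) dy ∧ dz

For a 1-form omega = sum_i f_i dx_i, the exterior derivative is
  d(omega) = sum_{i < j} (∂f_j/∂x_i - ∂f_i/∂x_j) dx_i ∧ dx_j.
  coefficient of dx ∧ dy: ∂f_2/∂x - ∂f_1/∂y = ∂(x*(y + z))/∂x - ∂(x*z)/∂y = y + z
  coefficient of dx ∧ dz: ∂f_3/∂x - ∂f_1/∂z = ∂(-x^2)/∂x - ∂(x*z)/∂z = -3*x
  coefficient of dy ∧ dz: ∂f_3/∂y - ∂f_2/∂z = ∂(-x^2)/∂y - ∂(x*(y + z))/∂z = -x
Assembling: d(omega) = (y + z) dx ∧ dy + (-3*x) dx ∧ dz + (-x) dy ∧ dz.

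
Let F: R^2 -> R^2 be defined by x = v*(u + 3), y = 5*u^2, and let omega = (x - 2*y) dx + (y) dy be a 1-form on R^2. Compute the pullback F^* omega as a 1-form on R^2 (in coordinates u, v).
F^* omega = (50*u^3 - 10*u^2*v + u*v^2 + 3*v^2) du + (-10*u^3 + u^2*v - 30*u^2 + 6*u*v + 9*v) dv

Using F^*(f dg) = (f ∘ F) d(g ∘ F), substitute each coordinate x_i by F_i(u, v) in f_i, and replace dx_i by d F_i = (∂F_i/∂u) du + (∂F_i/∂v) dv.
  For the x component: f_1(F) = -10*u^2 + u*v + 3*v; d F_1 = (v) du + (u + 3) dv
  For the y component: f_2(F) = 5*u^2; d F_2 = (10*u) du + (0) dv
Combining and collecting du, dv coefficients:
  coeff of du: 50*u^3 - 10*u^2*v + u*v^2 + 3*v^2
  coeff of dv: -10*u^3 + u^2*v - 30*u^2 + 6*u*v + 9*v
F^* omega = (50*u^3 - 10*u^2*v + u*v^2 + 3*v^2) du + (-10*u^3 + u^2*v - 30*u^2 + 6*u*v + 9*v) dv.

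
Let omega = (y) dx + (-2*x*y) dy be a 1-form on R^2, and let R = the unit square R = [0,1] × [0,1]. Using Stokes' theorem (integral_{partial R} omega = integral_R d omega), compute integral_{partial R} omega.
integral_(partial R) omega = -2

Stokes: integral_partial_R omega = integral_R d omega with d omega = (∂Q/∂x - ∂P/∂y) dx ∧ dy.
  ∂Q/∂x = -2*y
  ∂P/∂y = 1
  integrand = ∂Q/∂x - ∂P/∂y = -2*y - 1.
Integrating over R: integral_0^1 integral_0^1 (-2*y - 1) dx dy = -2.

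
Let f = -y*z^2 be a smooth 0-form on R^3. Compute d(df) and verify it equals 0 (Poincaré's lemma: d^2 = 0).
d(df) = 0

Step 1: df = sum_i (∂f/∂x_i) dx_i = (0) dx + (-z^2) dy + (-2*y*z) dz.
Step 2: Apply d again. Using the 1-form formula, the coefficient of dx ∧ dy in d(df) is ∂^2 f/∂x ∂y - ∂^2 f/∂y ∂x = (0) - (0) = 0 (equality of mixed partials for smooth f).
Similarly for dx ∧ dz and dy ∧ dz — all coefficients vanish. So d(df) = 0.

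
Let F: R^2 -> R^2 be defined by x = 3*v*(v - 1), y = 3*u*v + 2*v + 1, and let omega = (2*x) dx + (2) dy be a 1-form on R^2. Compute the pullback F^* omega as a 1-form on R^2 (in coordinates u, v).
F^* omega = (6*v) du + (6*u + 36*v^3 - 54*v^2 + 18*v + 4) dv

Using F^*(f dg) = (f ∘ F) d(g ∘ F), substitute each coordinate x_i by F_i(u, v) in f_i, and replace dx_i by d F_i = (∂F_i/∂u) du + (∂F_i/∂v) dv.
  For the x component: f_1(F) = 6*v*(v - 1); d F_1 = (0) du + (6*v - 3) dv
  For the y component: f_2(F) = 2; d F_2 = (3*v) du + (3*u + 2) dv
Combining and collecting du, dv coefficients:
  coeff of du: 6*v
  coeff of dv: 6*u + 36*v^3 - 54*v^2 + 18*v + 4
F^* omega = (6*v) du + (6*u + 36*v^3 - 54*v^2 + 18*v + 4) dv.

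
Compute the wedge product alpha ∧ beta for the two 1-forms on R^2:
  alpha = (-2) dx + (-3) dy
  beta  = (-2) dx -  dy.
alpha ∧ beta = (-4) dx ∧ dy

Distribute the wedge, using dx_i ∧ dx_j = -dx_j ∧ dx_i and dx_i ∧ dx_i = 0. For each pair (i, j) with i < j, the coefficient of dx_i ∧ dx_j in alpha ∧ beta is (alpha_i * beta_j - alpha_j * beta_i). Collecting: alpha ∧ beta = (-4) dx ∧ dy.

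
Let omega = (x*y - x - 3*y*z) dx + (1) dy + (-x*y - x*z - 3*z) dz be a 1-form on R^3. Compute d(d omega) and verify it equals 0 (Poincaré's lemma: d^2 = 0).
d(d omega) = 0

Step 1: d omega = sum_{i<j} (∂f_j/∂x_i - ∂f_i/∂x_j) dx_i ∧ dx_j:
  coeff of dx ∧ dy: -x + 3*z
  coeff of dx ∧ dz: 2*y - z
  coeff of dy ∧ dz: -x
Step 2: Apply d again to each 2-form coefficient. The only possible 3-form in R^3 is dx ∧ dy ∧ dz, with coefficient
  ∂(coeff of dy∧dz)/∂x - ∂(coeff of dx∧dz)/∂y + ∂(coeff of dx∧dy)/∂z
  = ∂/∂x (-x) - ∂/∂y (2*y - z) + ∂/∂z (-x + 3*z).
Each of these terms simplifies to sums of mixed partials that cancel in pairs. The result is 0 (by equality of mixed partials for smooth functions — Schwarz / Clairaut).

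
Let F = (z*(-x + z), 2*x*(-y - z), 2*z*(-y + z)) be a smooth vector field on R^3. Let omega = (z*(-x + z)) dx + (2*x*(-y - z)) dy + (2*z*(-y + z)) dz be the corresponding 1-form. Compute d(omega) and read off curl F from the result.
d(omega) = (2*x - 2*z) dy ∧ dz + (-x + 2*z) dz ∧ dx + (-2*y - 2*z) dx ∧ dy; curl F = (2*x - 2*z, -x + 2*z, -2*y - 2*z)

d omega = sum_{i<j} (∂f_j/∂x_i - ∂f_i/∂x_j) dx_i ∧ dx_j. Under the identification (dy ∧ dz, dz ∧ dx, dx ∧ dy) ↔ (e_x, e_y, e_z), the coefficients are exactly the components of curl F. Compute:
  ∂R/∂y - ∂Q/∂z = (-2*z) - (-2*x) = 2*x - 2*z
  ∂P/∂z - ∂R/∂x = (-x + 2*z) - (0) = -x + 2*z
  ∂Q/∂x - ∂P/∂y = (-2*y - 2*z) - (0) = -2*y - 2*z.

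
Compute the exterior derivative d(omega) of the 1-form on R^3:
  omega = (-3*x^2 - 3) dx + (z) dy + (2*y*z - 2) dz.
d(omega) = (2*z - 1) dy ∧ dz

For a 1-form omega = sum_i f_i dx_i, the exterior derivative is
  d(omega) = sum_{i < j} (∂f_j/∂x_i - ∂f_i/∂x_j) dx_i ∧ dx_j.
  coefficient of dy ∧ dz: ∂f_3/∂y - ∂f_2/∂z = ∂(2*y*z - 2)/∂y - ∂(z)/∂z = 2*z - 1
Assembling: d(omega) = (2*z - 1) dy ∧ dz.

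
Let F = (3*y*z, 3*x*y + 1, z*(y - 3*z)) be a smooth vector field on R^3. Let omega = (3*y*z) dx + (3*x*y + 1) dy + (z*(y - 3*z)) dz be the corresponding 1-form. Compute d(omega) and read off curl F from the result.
d(omega) = (z) dy ∧ dz + (3*y) dz ∧ dx + (3*y - 3*z) dx ∧ dy; curl F = (z, 3*y, 3*y - 3*z)

d omega = sum_{i<j} (∂f_j/∂x_i - ∂f_i/∂x_j) dx_i ∧ dx_j. Under the identification (dy ∧ dz, dz ∧ dx, dx ∧ dy) ↔ (e_x, e_y, e_z), the coefficients are exactly the components of curl F. Compute:
  ∂R/∂y - ∂Q/∂z = (z) - (0) = z
  ∂P/∂z - ∂R/∂x = (3*y) - (0) = 3*y
  ∂Q/∂x - ∂P/∂y = (3*y) - (3*z) = 3*y - 3*z.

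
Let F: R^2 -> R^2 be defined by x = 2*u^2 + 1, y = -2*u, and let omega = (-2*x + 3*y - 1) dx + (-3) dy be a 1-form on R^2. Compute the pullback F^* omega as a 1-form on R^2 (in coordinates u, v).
F^* omega = (-16*u^3 - 24*u^2 - 12*u + 6) du

Using F^*(f dg) = (f ∘ F) d(g ∘ F), substitute each coordinate x_i by F_i(u, v) in f_i, and replace dx_i by d F_i = (∂F_i/∂u) du + (∂F_i/∂v) dv.
  For the x component: f_1(F) = -4*u^2 - 6*u - 3; d F_1 = (4*u) du + (0) dv
  For the y component: f_2(F) = -3; d F_2 = (-2) du + (0) dv
Combining and collecting du, dv coefficients:
  coeff of du: -16*u^3 - 24*u^2 - 12*u + 6
  coeff of dv: 0
F^* omega = (-16*u^3 - 24*u^2 - 12*u + 6) du.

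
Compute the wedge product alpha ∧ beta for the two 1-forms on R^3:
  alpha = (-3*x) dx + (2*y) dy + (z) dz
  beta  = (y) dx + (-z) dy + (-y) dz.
alpha ∧ beta = (3*x*z - 2*y^2) dx ∧ dy + (y*(3*x - z)) dx ∧ dz + (-2*y^2 + z^2) dy ∧ dz

Distribute the wedge, using dx_i ∧ dx_j = -dx_j ∧ dx_i and dx_i ∧ dx_i = 0. For each pair (i, j) with i < j, the coefficient of dx_i ∧ dx_j in alpha ∧ beta is (alpha_i * beta_j - alpha_j * beta_i). Collecting: alpha ∧ beta = (3*x*z - 2*y^2) dx ∧ dy + (y*(3*x - z)) dx ∧ dz + (-2*y^2 + z^2) dy ∧ dz.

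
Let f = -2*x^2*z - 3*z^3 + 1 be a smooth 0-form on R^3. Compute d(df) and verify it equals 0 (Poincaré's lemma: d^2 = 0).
d(df) = 0

Step 1: df = sum_i (∂f/∂x_i) dx_i = (-4*x*z) dx + (0) dy + (-2*x^2 - 9*z^2) dz.
Step 2: Apply d again. Using the 1-form formula, the coefficient of dx ∧ dy in d(df) is ∂^2 f/∂x ∂y - ∂^2 f/∂y ∂x = (0) - (0) = 0 (equality of mixed partials for smooth f).
Similarly for dx ∧ dz and dy ∧ dz — all coefficients vanish. So d(df) = 0.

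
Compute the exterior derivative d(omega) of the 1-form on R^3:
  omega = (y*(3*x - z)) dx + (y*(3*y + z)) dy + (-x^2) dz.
d(omega) = (-3*x + z) dx ∧ dy + (-2*x + y) dx ∧ dz + (-y) dy ∧ dz

For a 1-form omega = sum_i f_i dx_i, the exterior derivative is
  d(omega) = sum_{i < j} (∂f_j/∂x_i - ∂f_i/∂x_j) dx_i ∧ dx_j.
  coefficient of dx ∧ dy: ∂f_2/∂x - ∂f_1/∂y = ∂(y*(3*y + z))/∂x - ∂(y*(3*x - z))/∂y = -3*x + z
  coefficient of dx ∧ dz: ∂f_3/∂x - ∂f_1/∂z = ∂(-x^2)/∂x - ∂(y*(3*x - z))/∂z = -2*x + y
  coefficient of dy ∧ dz: ∂f_3/∂y - ∂f_2/∂z = ∂(-x^2)/∂y - ∂(y*(3*y + z))/∂z = -y
Assembling: d(omega) = (-3*x + z) dx ∧ dy + (-2*x + y) dx ∧ dz + (-y) dy ∧ dz.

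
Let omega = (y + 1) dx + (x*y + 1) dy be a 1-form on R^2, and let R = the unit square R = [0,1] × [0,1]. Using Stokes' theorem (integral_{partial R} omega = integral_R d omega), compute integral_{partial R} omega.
integral_(partial R) omega = -1/2

Stokes: integral_partial_R omega = integral_R d omega with d omega = (∂Q/∂x - ∂P/∂y) dx ∧ dy.
  ∂Q/∂x = y
  ∂P/∂y = 1
  integrand = ∂Q/∂x - ∂P/∂y = y - 1.
Integrating over R: integral_0^1 integral_0^1 (y - 1) dx dy = -1/2.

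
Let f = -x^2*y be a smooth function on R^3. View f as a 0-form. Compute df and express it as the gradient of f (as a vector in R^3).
df = (-2*x*y) dx + (-x^2) dy + (0) dz; grad f = (-2*x*y, -x^2, 0)

For a 0-form f, d f = (∂f/∂x) dx + (∂f/∂y) dy + (∂f/∂z) dz. The components of the vector representation are exactly the entries of grad f in Cartesian coordinates:
  ∂f/∂x = -2*x*y
  ∂f/∂y = -x^2
  ∂f/∂z = 0.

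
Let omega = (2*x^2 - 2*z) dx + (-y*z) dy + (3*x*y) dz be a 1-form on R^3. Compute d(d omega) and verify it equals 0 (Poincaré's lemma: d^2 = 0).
d(d omega) = 0

Step 1: d omega = sum_{i<j} (∂f_j/∂x_i - ∂f_i/∂x_j) dx_i ∧ dx_j:
  coeff of dx ∧ dy: 0
  coeff of dx ∧ dz: 3*y + 2
  coeff of dy ∧ dz: 3*x + y
Step 2: Apply d again to each 2-form coefficient. The only possible 3-form in R^3 is dx ∧ dy ∧ dz, with coefficient
  ∂(coeff of dy∧dz)/∂x - ∂(coeff of dx∧dz)/∂y + ∂(coeff of dx∧dy)/∂z
  = ∂/∂x (3*x + y) - ∂/∂y (3*y + 2) + ∂/∂z (0).
Each of these terms simplifies to sums of mixed partials that cancel in pairs. The result is 0 (by equality of mixed partials for smooth functions — Schwarz / Clairaut).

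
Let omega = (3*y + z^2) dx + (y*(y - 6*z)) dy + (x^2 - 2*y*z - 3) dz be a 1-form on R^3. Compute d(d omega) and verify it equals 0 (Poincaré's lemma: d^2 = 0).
d(d omega) = 0

Step 1: d omega = sum_{i<j} (∂f_j/∂x_i - ∂f_i/∂x_j) dx_i ∧ dx_j:
  coeff of dx ∧ dy: -3
  coeff of dx ∧ dz: 2*x - 2*z
  coeff of dy ∧ dz: 6*y - 2*z
Step 2: Apply d again to each 2-form coefficient. The only possible 3-form in R^3 is dx ∧ dy ∧ dz, with coefficient
  ∂(coeff of dy∧dz)/∂x - ∂(coeff of dx∧dz)/∂y + ∂(coeff of dx∧dy)/∂z
  = ∂/∂x (6*y - 2*z) - ∂/∂y (2*x - 2*z) + ∂/∂z (-3).
Each of these terms simplifies to sums of mixed partials that cancel in pairs. The result is 0 (by equality of mixed partials for smooth functions — Schwarz / Clairaut).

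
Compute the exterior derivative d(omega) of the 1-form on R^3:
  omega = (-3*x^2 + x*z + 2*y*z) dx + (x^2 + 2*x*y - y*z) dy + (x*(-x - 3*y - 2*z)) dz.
d(omega) = (2*x + 2*y - 2*z) dx ∧ dy + (-3*x - 5*y - 2*z) dx ∧ dz + (-3*x + y) dy ∧ dz

For a 1-form omega = sum_i f_i dx_i, the exterior derivative is
  d(omega) = sum_{i < j} (∂f_j/∂x_i - ∂f_i/∂x_j) dx_i ∧ dx_j.
  coefficient of dx ∧ dy: ∂f_2/∂x - ∂f_1/∂y = ∂(x^2 + 2*x*y - y*z)/∂x - ∂(-3*x^2 + x*z + 2*y*z)/∂y = 2*x + 2*y - 2*z
  coefficient of dx ∧ dz: ∂f_3/∂x - ∂f_1/∂z = ∂(x*(-x - 3*y - 2*z))/∂x - ∂(-3*x^2 + x*z + 2*y*z)/∂z = -3*x - 5*y - 2*z
  coefficient of dy ∧ dz: ∂f_3/∂y - ∂f_2/∂z = ∂(x*(-x - 3*y - 2*z))/∂y - ∂(x^2 + 2*x*y - y*z)/∂z = -3*x + y
Assembling: d(omega) = (2*x + 2*y - 2*z) dx ∧ dy + (-3*x - 5*y - 2*z) dx ∧ dz + (-3*x + y) dy ∧ dz.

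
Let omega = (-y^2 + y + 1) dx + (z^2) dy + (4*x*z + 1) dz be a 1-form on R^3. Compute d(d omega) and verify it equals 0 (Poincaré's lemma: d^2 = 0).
d(d omega) = 0

Step 1: d omega = sum_{i<j} (∂f_j/∂x_i - ∂f_i/∂x_j) dx_i ∧ dx_j:
  coeff of dx ∧ dy: 2*y - 1
  coeff of dx ∧ dz: 4*z
  coeff of dy ∧ dz: -2*z
Step 2: Apply d again to each 2-form coefficient. The only possible 3-form in R^3 is dx ∧ dy ∧ dz, with coefficient
  ∂(coeff of dy∧dz)/∂x - ∂(coeff of dx∧dz)/∂y + ∂(coeff of dx∧dy)/∂z
  = ∂/∂x (-2*z) - ∂/∂y (4*z) + ∂/∂z (2*y - 1).
Each of these terms simplifies to sums of mixed partials that cancel in pairs. The result is 0 (by equality of mixed partials for smooth functions — Schwarz / Clairaut).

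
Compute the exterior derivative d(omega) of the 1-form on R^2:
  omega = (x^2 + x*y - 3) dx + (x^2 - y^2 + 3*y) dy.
d(omega) = (x) dx ∧ dy

For a 1-form omega = sum_i f_i dx_i, the exterior derivative is
  d(omega) = sum_{i < j} (∂f_j/∂x_i - ∂f_i/∂x_j) dx_i ∧ dx_j.
  coefficient of dx ∧ dy: ∂f_2/∂x - ∂f_1/∂y = ∂(x^2 - y^2 + 3*y)/∂x - ∂(x^2 + x*y - 3)/∂y = x
Assembling: d(omega) = (x) dx ∧ dy.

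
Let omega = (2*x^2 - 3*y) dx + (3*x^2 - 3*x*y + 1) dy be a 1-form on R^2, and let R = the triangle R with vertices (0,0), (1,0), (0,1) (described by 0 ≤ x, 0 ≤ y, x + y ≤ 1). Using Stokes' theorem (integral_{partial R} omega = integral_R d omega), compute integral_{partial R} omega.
integral_(partial R) omega = 2

Stokes: integral_partial_R omega = integral_R d omega with d omega = (∂Q/∂x - ∂P/∂y) dx ∧ dy.
  ∂Q/∂x = 6*x - 3*y
  ∂P/∂y = -3
  integrand = ∂Q/∂x - ∂P/∂y = 6*x - 3*y + 3.
Integrating over R: integral_0^1 integral_0^{1-x} (6*x - 3*y + 3) dy dx = 2.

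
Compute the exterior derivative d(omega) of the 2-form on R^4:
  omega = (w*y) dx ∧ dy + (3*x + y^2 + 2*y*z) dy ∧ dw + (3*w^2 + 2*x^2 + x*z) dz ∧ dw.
d(omega) = (y + 3) dx ∧ dy ∧ dw + (-2*y) dy ∧ dz ∧ dw + (4*x + z) dx ∧ dz ∧ dw

For a 2-form omega = sum_{i<j} g_{ij} dx_i ∧ dx_j, the exterior derivative is
  d(omega) = sum_{i<j} d(g_{ij}) ∧ dx_i ∧ dx_j = sum_{i<j, k} (∂g_{ij}/∂x_k) dx_k ∧ dx_i ∧ dx_j.
Expand each term, using dx_k ∧ dx_i ∧ dx_j = sgn(permutation) dx_{(a)} ∧ dx_{(b)} ∧ dx_{(c)} with (a < b < c) sorted:
  d(w*y) includes (∂/∂w)(w*y) dw = (y) dw, which multiplied by dx ∧ dy gives (y) dx ∧ dy ∧ dw
  d(3*x + y^2 + 2*y*z) includes (∂/∂x)(3*x + y^2 + 2*y*z) dx = (3) dx, which multiplied by dy ∧ dw gives (3) dx ∧ dy ∧ dw
  d(3*x + y^2 + 2*y*z) includes (∂/∂z)(3*x + y^2 + 2*y*z) dz = (2*y) dz, which multiplied by dy ∧ dw gives (-2*y) dy ∧ dz ∧ dw
  d(3*w^2 + 2*x^2 + x*z) includes (∂/∂x)(3*w^2 + 2*x^2 + x*z) dx = (4*x + z) dx, which multiplied by dz ∧ dw gives (4*x + z) dx ∧ dz ∧ dw
Collecting like 3-forms: d(omega) = (y + 3) dx ∧ dy ∧ dw + (-2*y) dy ∧ dz ∧ dw + (4*x + z) dx ∧ dz ∧ dw.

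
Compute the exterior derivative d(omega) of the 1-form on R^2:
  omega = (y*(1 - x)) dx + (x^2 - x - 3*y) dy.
d(omega) = (3*x - 2) dx ∧ dy

For a 1-form omega = sum_i f_i dx_i, the exterior derivative is
  d(omega) = sum_{i < j} (∂f_j/∂x_i - ∂f_i/∂x_j) dx_i ∧ dx_j.
  coefficient of dx ∧ dy: ∂f_2/∂x - ∂f_1/∂y = ∂(x^2 - x - 3*y)/∂x - ∂(y*(1 - x))/∂y = 3*x - 2
Assembling: d(omega) = (3*x - 2) dx ∧ dy.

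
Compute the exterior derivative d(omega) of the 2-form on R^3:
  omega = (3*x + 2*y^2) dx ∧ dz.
d(omega) = (-4*y) dx ∧ dy ∧ dz

For a 2-form omega = sum_{i<j} g_{ij} dx_i ∧ dx_j, the exterior derivative is
  d(omega) = sum_{i<j} d(g_{ij}) ∧ dx_i ∧ dx_j = sum_{i<j, k} (∂g_{ij}/∂x_k) dx_k ∧ dx_i ∧ dx_j.
Expand each term, using dx_k ∧ dx_i ∧ dx_j = sgn(permutation) dx_{(a)} ∧ dx_{(b)} ∧ dx_{(c)} with (a < b < c) sorted:
  d(3*x + 2*y^2) includes (∂/∂y)(3*x + 2*y^2) dy = (4*y) dy, which multiplied by dx ∧ dz gives (-4*y) dx ∧ dy ∧ dz
Collecting like 3-forms: d(omega) = (-4*y) dx ∧ dy ∧ dz.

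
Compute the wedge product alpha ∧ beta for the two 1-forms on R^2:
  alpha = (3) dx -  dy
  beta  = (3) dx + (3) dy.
alpha ∧ beta = (12) dx ∧ dy

Distribute the wedge, using dx_i ∧ dx_j = -dx_j ∧ dx_i and dx_i ∧ dx_i = 0. For each pair (i, j) with i < j, the coefficient of dx_i ∧ dx_j in alpha ∧ beta is (alpha_i * beta_j - alpha_j * beta_i). Collecting: alpha ∧ beta = (12) dx ∧ dy.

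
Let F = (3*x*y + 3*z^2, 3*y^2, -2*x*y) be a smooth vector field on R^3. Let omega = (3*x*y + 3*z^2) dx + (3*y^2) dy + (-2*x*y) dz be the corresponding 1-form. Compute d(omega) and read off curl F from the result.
d(omega) = (-2*x) dy ∧ dz + (2*y + 6*z) dz ∧ dx + (-3*x) dx ∧ dy; curl F = (-2*x, 2*y + 6*z, -3*x)

d omega = sum_{i<j} (∂f_j/∂x_i - ∂f_i/∂x_j) dx_i ∧ dx_j. Under the identification (dy ∧ dz, dz ∧ dx, dx ∧ dy) ↔ (e_x, e_y, e_z), the coefficients are exactly the components of curl F. Compute:
  ∂R/∂y - ∂Q/∂z = (-2*x) - (0) = -2*x
  ∂P/∂z - ∂R/∂x = (6*z) - (-2*y) = 2*y + 6*z
  ∂Q/∂x - ∂P/∂y = (0) - (3*x) = -3*x.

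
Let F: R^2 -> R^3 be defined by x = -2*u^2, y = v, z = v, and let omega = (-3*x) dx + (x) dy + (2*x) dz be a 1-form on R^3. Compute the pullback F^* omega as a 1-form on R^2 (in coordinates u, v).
F^* omega = (-24*u^3) du + (-6*u^2) dv

Using F^*(f dg) = (f ∘ F) d(g ∘ F), substitute each coordinate x_i by F_i(u, v) in f_i, and replace dx_i by d F_i = (∂F_i/∂u) du + (∂F_i/∂v) dv.
  For the x component: f_1(F) = 6*u^2; d F_1 = (-4*u) du + (0) dv
  For the y component: f_2(F) = -2*u^2; d F_2 = (0) du + (1) dv
  For the z component: f_3(F) = -4*u^2; d F_3 = (0) du + (1) dv
Combining and collecting du, dv coefficients:
  coeff of du: -24*u^3
  coeff of dv: -6*u^2
F^* omega = (-24*u^3) du + (-6*u^2) dv.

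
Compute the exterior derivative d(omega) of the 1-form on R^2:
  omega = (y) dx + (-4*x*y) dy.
d(omega) = (-4*y - 1) dx ∧ dy

For a 1-form omega = sum_i f_i dx_i, the exterior derivative is
  d(omega) = sum_{i < j} (∂f_j/∂x_i - ∂f_i/∂x_j) dx_i ∧ dx_j.
  coefficient of dx ∧ dy: ∂f_2/∂x - ∂f_1/∂y = ∂(-4*x*y)/∂x - ∂(y)/∂y = -4*y - 1
Assembling: d(omega) = (-4*y - 1) dx ∧ dy.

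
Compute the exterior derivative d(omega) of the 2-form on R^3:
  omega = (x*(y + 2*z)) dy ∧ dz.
d(omega) = (y + 2*z) dx ∧ dy ∧ dz

For a 2-form omega = sum_{i<j} g_{ij} dx_i ∧ dx_j, the exterior derivative is
  d(omega) = sum_{i<j} d(g_{ij}) ∧ dx_i ∧ dx_j = sum_{i<j, k} (∂g_{ij}/∂x_k) dx_k ∧ dx_i ∧ dx_j.
Expand each term, using dx_k ∧ dx_i ∧ dx_j = sgn(permutation) dx_{(a)} ∧ dx_{(b)} ∧ dx_{(c)} with (a < b < c) sorted:
  d(x*(y + 2*z)) includes (∂/∂x)(x*(y + 2*z)) dx = (y + 2*z) dx, which multiplied by dy ∧ dz gives (y + 2*z) dx ∧ dy ∧ dz
Collecting like 3-forms: d(omega) = (y + 2*z) dx ∧ dy ∧ dz.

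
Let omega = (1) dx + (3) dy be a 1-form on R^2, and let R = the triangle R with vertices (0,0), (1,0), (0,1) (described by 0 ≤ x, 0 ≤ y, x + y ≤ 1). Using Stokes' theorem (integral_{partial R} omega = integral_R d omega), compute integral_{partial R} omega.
integral_(partial R) omega = 0

Stokes: integral_partial_R omega = integral_R d omega with d omega = (∂Q/∂x - ∂P/∂y) dx ∧ dy.
  ∂Q/∂x = 0
  ∂P/∂y = 0
  integrand = ∂Q/∂x - ∂P/∂y = 0.
Integrating over R: integral_0^1 integral_0^{1-x} (0) dy dx = 0.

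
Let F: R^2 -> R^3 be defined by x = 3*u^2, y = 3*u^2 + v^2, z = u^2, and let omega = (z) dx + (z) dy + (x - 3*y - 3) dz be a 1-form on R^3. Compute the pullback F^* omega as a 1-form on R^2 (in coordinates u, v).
F^* omega = (6*u*(-v^2 - 1)) du + (2*u^2*v) dv

Using F^*(f dg) = (f ∘ F) d(g ∘ F), substitute each coordinate x_i by F_i(u, v) in f_i, and replace dx_i by d F_i = (∂F_i/∂u) du + (∂F_i/∂v) dv.
  For the x component: f_1(F) = u^2; d F_1 = (6*u) du + (0) dv
  For the y component: f_2(F) = u^2; d F_2 = (6*u) du + (2*v) dv
  For the z component: f_3(F) = -6*u^2 - 3*v^2 - 3; d F_3 = (2*u) du + (0) dv
Combining and collecting du, dv coefficients:
  coeff of du: 6*u*(-v^2 - 1)
  coeff of dv: 2*u^2*v
F^* omega = (6*u*(-v^2 - 1)) du + (2*u^2*v) dv.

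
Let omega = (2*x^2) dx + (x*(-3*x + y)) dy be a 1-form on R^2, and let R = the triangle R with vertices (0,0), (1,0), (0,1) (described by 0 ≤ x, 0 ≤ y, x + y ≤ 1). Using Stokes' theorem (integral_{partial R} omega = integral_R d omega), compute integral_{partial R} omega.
integral_(partial R) omega = -5/6

Stokes: integral_partial_R omega = integral_R d omega with d omega = (∂Q/∂x - ∂P/∂y) dx ∧ dy.
  ∂Q/∂x = -6*x + y
  ∂P/∂y = 0
  integrand = ∂Q/∂x - ∂P/∂y = -6*x + y.
Integrating over R: integral_0^1 integral_0^{1-x} (-6*x + y) dy dx = -5/6.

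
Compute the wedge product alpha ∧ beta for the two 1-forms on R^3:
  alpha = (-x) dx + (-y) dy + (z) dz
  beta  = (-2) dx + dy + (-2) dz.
alpha ∧ beta = (-x - 2*y) dx ∧ dy + (2*x + 2*z) dx ∧ dz + (2*y - z) dy ∧ dz

Distribute the wedge, using dx_i ∧ dx_j = -dx_j ∧ dx_i and dx_i ∧ dx_i = 0. For each pair (i, j) with i < j, the coefficient of dx_i ∧ dx_j in alpha ∧ beta is (alpha_i * beta_j - alpha_j * beta_i). Collecting: alpha ∧ beta = (-x - 2*y) dx ∧ dy + (2*x + 2*z) dx ∧ dz + (2*y - z) dy ∧ dz.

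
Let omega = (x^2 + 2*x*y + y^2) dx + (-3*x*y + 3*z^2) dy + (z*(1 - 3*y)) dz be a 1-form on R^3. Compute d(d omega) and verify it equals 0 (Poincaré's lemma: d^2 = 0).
d(d omega) = 0

Step 1: d omega = sum_{i<j} (∂f_j/∂x_i - ∂f_i/∂x_j) dx_i ∧ dx_j:
  coeff of dx ∧ dy: -2*x - 5*y
  coeff of dx ∧ dz: 0
  coeff of dy ∧ dz: -9*z
Step 2: Apply d again to each 2-form coefficient. The only possible 3-form in R^3 is dx ∧ dy ∧ dz, with coefficient
  ∂(coeff of dy∧dz)/∂x - ∂(coeff of dx∧dz)/∂y + ∂(coeff of dx∧dy)/∂z
  = ∂/∂x (-9*z) - ∂/∂y (0) + ∂/∂z (-2*x - 5*y).
Each of these terms simplifies to sums of mixed partials that cancel in pairs. The result is 0 (by equality of mixed partials for smooth functions — Schwarz / Clairaut).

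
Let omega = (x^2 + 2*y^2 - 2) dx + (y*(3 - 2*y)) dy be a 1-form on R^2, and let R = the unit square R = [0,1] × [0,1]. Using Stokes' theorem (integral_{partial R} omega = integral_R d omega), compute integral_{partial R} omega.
integral_(partial R) omega = -2

Stokes: integral_partial_R omega = integral_R d omega with d omega = (∂Q/∂x - ∂P/∂y) dx ∧ dy.
  ∂Q/∂x = 0
  ∂P/∂y = 4*y
  integrand = ∂Q/∂x - ∂P/∂y = -4*y.
Integrating over R: integral_0^1 integral_0^1 (-4*y) dx dy = -2.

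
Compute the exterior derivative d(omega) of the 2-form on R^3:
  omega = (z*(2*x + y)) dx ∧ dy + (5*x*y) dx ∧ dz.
d(omega) = (-3*x + y) dx ∧ dy ∧ dz

For a 2-form omega = sum_{i<j} g_{ij} dx_i ∧ dx_j, the exterior derivative is
  d(omega) = sum_{i<j} d(g_{ij}) ∧ dx_i ∧ dx_j = sum_{i<j, k} (∂g_{ij}/∂x_k) dx_k ∧ dx_i ∧ dx_j.
Expand each term, using dx_k ∧ dx_i ∧ dx_j = sgn(permutation) dx_{(a)} ∧ dx_{(b)} ∧ dx_{(c)} with (a < b < c) sorted:
  d(z*(2*x + y)) includes (∂/∂z)(z*(2*x + y)) dz = (2*x + y) dz, which multiplied by dx ∧ dy gives (2*x + y) dx ∧ dy ∧ dz
  d(5*x*y) includes (∂/∂y)(5*x*y) dy = (5*x) dy, which multiplied by dx ∧ dz gives (-5*x) dx ∧ dy ∧ dz
Collecting like 3-forms: d(omega) = (-3*x + y) dx ∧ dy ∧ dz.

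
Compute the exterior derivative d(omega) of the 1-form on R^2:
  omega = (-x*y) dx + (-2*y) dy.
d(omega) = (x) dx ∧ dy

For a 1-form omega = sum_i f_i dx_i, the exterior derivative is
  d(omega) = sum_{i < j} (∂f_j/∂x_i - ∂f_i/∂x_j) dx_i ∧ dx_j.
  coefficient of dx ∧ dy: ∂f_2/∂x - ∂f_1/∂y = ∂(-2*y)/∂x - ∂(-x*y)/∂y = x
Assembling: d(omega) = (x) dx ∧ dy.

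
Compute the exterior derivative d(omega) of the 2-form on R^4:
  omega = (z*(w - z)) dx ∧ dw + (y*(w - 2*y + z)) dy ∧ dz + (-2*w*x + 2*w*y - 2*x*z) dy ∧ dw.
d(omega) = (-w + 2*z) dx ∧ dz ∧ dw + (2*x + y) dy ∧ dz ∧ dw + (-2*w - 2*z) dx ∧ dy ∧ dw

For a 2-form omega = sum_{i<j} g_{ij} dx_i ∧ dx_j, the exterior derivative is
  d(omega) = sum_{i<j} d(g_{ij}) ∧ dx_i ∧ dx_j = sum_{i<j, k} (∂g_{ij}/∂x_k) dx_k ∧ dx_i ∧ dx_j.
Expand each term, using dx_k ∧ dx_i ∧ dx_j = sgn(permutation) dx_{(a)} ∧ dx_{(b)} ∧ dx_{(c)} with (a < b < c) sorted:
  d(z*(w - z)) includes (∂/∂z)(z*(w - z)) dz = (w - 2*z) dz, which multiplied by dx ∧ dw gives (-w + 2*z) dx ∧ dz ∧ dw
  d(y*(w - 2*y + z)) includes (∂/∂w)(y*(w - 2*y + z)) dw = (y) dw, which multiplied by dy ∧ dz gives (y) dy ∧ dz ∧ dw
  d(-2*w*x + 2*w*y - 2*x*z) includes (∂/∂x)(-2*w*x + 2*w*y - 2*x*z) dx = (-2*w - 2*z) dx, which multiplied by dy ∧ dw gives (-2*w - 2*z) dx ∧ dy ∧ dw
  d(-2*w*x + 2*w*y - 2*x*z) includes (∂/∂z)(-2*w*x + 2*w*y - 2*x*z) dz = (-2*x) dz, which multiplied by dy ∧ dw gives (2*x) dy ∧ dz ∧ dw
Collecting like 3-forms: d(omega) = (-w + 2*z) dx ∧ dz ∧ dw + (2*x + y) dy ∧ dz ∧ dw + (-2*w - 2*z) dx ∧ dy ∧ dw.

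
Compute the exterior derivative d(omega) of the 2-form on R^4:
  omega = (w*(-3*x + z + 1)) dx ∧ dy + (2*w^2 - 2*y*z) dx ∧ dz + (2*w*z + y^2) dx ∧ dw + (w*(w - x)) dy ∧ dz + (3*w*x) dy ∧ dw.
d(omega) = (2*z) dx ∧ dy ∧ dz + (3*w - 3*x - 2*y + z + 1) dx ∧ dy ∧ dw + (2*w) dx ∧ dz ∧ dw + (2*w - x) dy ∧ dz ∧ dw

For a 2-form omega = sum_{i<j} g_{ij} dx_i ∧ dx_j, the exterior derivative is
  d(omega) = sum_{i<j} d(g_{ij}) ∧ dx_i ∧ dx_j = sum_{i<j, k} (∂g_{ij}/∂x_k) dx_k ∧ dx_i ∧ dx_j.
Expand each term, using dx_k ∧ dx_i ∧ dx_j = sgn(permutation) dx_{(a)} ∧ dx_{(b)} ∧ dx_{(c)} with (a < b < c) sorted:
  d(w*(-3*x + z + 1)) includes (∂/∂z)(w*(-3*x + z + 1)) dz = (w) dz, which multiplied by dx ∧ dy gives (w) dx ∧ dy ∧ dz
  d(w*(-3*x + z + 1)) includes (∂/∂w)(w*(-3*x + z + 1)) dw = (-3*x + z + 1) dw, which multiplied by dx ∧ dy gives (-3*x + z + 1) dx ∧ dy ∧ dw
  d(2*w^2 - 2*y*z) includes (∂/∂y)(2*w^2 - 2*y*z) dy = (-2*z) dy, which multiplied by dx ∧ dz gives (2*z) dx ∧ dy ∧ dz
  d(2*w^2 - 2*y*z) includes (∂/∂w)(2*w^2 - 2*y*z) dw = (4*w) dw, which multiplied by dx ∧ dz gives (4*w) dx ∧ dz ∧ dw
  d(2*w*z + y^2) includes (∂/∂y)(2*w*z + y^2) dy = (2*y) dy, which multiplied by dx ∧ dw gives (-2*y) dx ∧ dy ∧ dw
  d(2*w*z + y^2) includes (∂/∂z)(2*w*z + y^2) dz = (2*w) dz, which multiplied by dx ∧ dw gives (-2*w) dx ∧ dz ∧ dw
  d(w*(w - x)) includes (∂/∂x)(w*(w - x)) dx = (-w) dx, which multiplied by dy ∧ dz gives (-w) dx ∧ dy ∧ dz
  d(w*(w - x)) includes (∂/∂w)(w*(w - x)) dw = (2*w - x) dw, which multiplied by dy ∧ dz gives (2*w - x) dy ∧ dz ∧ dw
  d(3*w*x) includes (∂/∂x)(3*w*x) dx = (3*w) dx, which multiplied by dy ∧ dw gives (3*w) dx ∧ dy ∧ dw
Collecting like 3-forms: d(omega) = (2*z) dx ∧ dy ∧ dz + (3*w - 3*x - 2*y + z + 1) dx ∧ dy ∧ dw + (2*w) dx ∧ dz ∧ dw + (2*w - x) dy ∧ dz ∧ dw.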